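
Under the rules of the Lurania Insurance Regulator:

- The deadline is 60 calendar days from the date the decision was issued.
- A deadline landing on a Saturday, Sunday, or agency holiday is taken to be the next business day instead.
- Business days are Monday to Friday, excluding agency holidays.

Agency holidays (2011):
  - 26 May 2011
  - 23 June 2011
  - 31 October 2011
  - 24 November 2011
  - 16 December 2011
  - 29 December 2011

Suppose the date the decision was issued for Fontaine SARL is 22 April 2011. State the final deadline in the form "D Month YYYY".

Adding 60 calendar days to 22 April 2011 gives 21 June 2011.
Since 21 June 2011 is a Tuesday and not a holiday, the date is unchanged.
So the filing is due 21 June 2011.

21 June 2011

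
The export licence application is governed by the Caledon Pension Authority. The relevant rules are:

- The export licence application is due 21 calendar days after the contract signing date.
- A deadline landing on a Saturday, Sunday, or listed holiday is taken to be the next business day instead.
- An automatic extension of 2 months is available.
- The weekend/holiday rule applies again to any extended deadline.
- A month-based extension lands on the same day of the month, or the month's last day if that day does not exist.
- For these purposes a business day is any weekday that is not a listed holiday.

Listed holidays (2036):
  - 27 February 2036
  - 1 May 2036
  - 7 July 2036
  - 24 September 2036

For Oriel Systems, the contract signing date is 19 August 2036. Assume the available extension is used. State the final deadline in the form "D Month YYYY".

Adding 21 calendar days to 19 August 2036 gives 9 September 2036.
9 September 2036 is a Tuesday and not a listed holiday, so it stands.
The 2 months extension carries 9 September 2036 to 9 November 2036.
9 November 2036 is a Sunday, so it moves to the next business day, 10 November 2036 (Monday).
The final due date is 10 November 2036.

10 November 2036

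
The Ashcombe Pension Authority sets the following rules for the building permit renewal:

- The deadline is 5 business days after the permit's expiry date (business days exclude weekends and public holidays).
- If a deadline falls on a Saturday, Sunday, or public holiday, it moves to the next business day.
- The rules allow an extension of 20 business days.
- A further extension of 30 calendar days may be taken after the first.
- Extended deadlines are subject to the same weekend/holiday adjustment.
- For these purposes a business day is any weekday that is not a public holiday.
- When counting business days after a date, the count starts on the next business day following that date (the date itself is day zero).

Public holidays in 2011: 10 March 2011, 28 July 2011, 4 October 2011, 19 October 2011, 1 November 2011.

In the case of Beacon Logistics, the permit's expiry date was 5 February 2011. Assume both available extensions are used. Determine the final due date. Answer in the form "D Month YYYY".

13 April 2011

5 business days after 5 February 2011, excluding weekends and holidays, is 11 February 2011.
11 February 2011 falls on a Friday, which is a business day, so no adjustment is needed.
Counting 20 further business days from 11 February 2011 reaches 14 March 2011.
Since 14 March 2011 is a Monday and not a holiday, the date is unchanged.
Applying the 30-calendar-day extension: 14 March 2011 + 30 days = 13 April 2011.
13 April 2011 falls on a Wednesday, which is a business day, so no adjustment is needed.
Final deadline: 13 April 2011.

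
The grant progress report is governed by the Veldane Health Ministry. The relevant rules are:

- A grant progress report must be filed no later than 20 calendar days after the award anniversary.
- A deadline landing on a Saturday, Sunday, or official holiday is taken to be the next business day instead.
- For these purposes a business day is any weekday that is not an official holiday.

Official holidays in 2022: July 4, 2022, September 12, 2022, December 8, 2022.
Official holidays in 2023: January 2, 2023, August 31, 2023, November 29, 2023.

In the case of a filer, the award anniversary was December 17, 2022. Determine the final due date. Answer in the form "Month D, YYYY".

Trigger date December 17, 2022 + 20 calendar days = January 6, 2023.
January 6, 2023 (Friday) is already a business day.
Final deadline: January 6, 2023.

January 6, 2023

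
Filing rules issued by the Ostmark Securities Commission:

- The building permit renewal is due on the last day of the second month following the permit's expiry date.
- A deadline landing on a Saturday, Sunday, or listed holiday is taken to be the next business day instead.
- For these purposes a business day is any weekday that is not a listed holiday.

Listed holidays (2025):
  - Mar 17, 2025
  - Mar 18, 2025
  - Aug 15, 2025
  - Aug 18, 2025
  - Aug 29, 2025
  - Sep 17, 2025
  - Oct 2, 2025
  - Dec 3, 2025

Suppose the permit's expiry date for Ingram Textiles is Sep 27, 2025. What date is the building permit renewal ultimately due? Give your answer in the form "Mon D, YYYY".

2 months after Sep 27, 2025 is November 2025; that month ends on Nov 30, 2025.
Nov 30, 2025 is a Sunday; the next business day is Dec 1, 2025 (Monday).
The final due date is Dec 1, 2025.

Dec 1, 2025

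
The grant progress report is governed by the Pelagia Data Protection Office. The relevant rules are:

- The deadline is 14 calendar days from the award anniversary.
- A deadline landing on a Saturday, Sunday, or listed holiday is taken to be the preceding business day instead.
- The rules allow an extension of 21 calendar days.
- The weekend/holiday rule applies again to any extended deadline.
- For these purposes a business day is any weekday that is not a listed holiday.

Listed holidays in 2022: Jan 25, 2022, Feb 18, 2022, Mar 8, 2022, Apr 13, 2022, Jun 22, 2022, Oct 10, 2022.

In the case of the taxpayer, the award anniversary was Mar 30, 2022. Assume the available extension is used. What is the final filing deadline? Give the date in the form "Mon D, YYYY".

Trigger date Mar 30, 2022 + 14 calendar days = Apr 13, 2022.
Apr 13, 2022 is a listed holiday; the preceding business day is Apr 12, 2022 (Tuesday).
The 21-calendar-day extension moves the deadline from Apr 12, 2022 to May 3, 2022.
May 3, 2022 is a Tuesday and not a listed holiday, so it stands.
Deadline: May 3, 2022.

May 3, 2022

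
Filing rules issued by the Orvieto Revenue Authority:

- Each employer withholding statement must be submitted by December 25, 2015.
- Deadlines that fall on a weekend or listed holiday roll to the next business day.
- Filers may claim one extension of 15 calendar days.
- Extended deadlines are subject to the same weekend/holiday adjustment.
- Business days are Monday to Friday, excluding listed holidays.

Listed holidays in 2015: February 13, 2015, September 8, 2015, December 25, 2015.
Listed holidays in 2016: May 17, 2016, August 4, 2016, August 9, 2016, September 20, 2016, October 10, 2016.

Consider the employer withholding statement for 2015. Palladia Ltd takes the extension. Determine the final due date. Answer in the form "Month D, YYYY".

January 12, 2016

Start from the fixed due date, December 25, 2015.
December 25, 2015 falls on a listed holiday. Rolling to the next business day gives December 28, 2015, a Monday.
Add the 15 calendar-day extension to December 28, 2015: January 12, 2016.
January 12, 2016 is a Tuesday and not a listed holiday, so it stands.
Deadline: January 12, 2016.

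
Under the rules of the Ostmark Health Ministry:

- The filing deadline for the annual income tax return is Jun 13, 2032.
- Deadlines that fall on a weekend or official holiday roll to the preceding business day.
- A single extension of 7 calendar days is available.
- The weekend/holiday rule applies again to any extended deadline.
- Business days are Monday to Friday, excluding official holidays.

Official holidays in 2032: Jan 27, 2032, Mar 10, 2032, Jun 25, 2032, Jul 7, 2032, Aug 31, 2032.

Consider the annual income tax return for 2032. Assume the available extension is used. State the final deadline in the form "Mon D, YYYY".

The stated deadline is Jun 13, 2032.
Jun 13, 2032 is a Sunday; the preceding business day is Jun 11, 2032 (Friday).
Applying the 7-calendar-day extension: Jun 11, 2032 + 7 days = Jun 18, 2032.
Jun 18, 2032 is a Friday and not a listed holiday, so it stands.
Final deadline: Jun 18, 2032.

Jun 18, 2032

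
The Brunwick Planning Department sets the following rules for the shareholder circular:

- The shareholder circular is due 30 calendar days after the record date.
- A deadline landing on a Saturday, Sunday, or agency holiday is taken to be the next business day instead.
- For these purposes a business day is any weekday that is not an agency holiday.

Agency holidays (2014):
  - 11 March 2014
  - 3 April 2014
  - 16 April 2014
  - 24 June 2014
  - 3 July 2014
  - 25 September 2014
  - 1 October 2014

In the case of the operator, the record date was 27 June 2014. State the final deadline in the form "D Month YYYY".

28 July 2014

Adding 30 calendar days to 27 June 2014 gives 27 July 2014.
27 July 2014 is a Sunday; the next business day is 28 July 2014 (Monday).
The final due date is 28 July 2014.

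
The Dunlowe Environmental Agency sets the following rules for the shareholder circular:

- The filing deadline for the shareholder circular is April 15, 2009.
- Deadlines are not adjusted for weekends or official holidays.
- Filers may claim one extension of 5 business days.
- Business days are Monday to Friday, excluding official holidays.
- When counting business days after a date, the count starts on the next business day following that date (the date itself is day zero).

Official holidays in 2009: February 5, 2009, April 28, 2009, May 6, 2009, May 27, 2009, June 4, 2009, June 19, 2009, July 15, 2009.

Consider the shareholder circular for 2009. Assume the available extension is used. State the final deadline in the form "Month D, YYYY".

April 22, 2009

The stated deadline is April 15, 2009.
No adjustment is made for weekends or holidays, so April 15, 2009 stands.
Applying the 5-business-day extension: 5 business days after April 15, 2009 is April 22, 2009.
No adjustment is made for weekends or holidays, so April 22, 2009 stands.
So the filing is due April 22, 2009.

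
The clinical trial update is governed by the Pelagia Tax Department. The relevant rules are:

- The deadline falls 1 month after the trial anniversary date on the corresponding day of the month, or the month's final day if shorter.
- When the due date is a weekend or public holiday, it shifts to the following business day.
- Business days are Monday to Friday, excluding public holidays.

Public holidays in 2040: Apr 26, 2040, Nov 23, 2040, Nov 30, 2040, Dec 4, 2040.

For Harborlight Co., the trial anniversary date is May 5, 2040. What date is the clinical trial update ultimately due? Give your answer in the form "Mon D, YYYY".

Moving 1 month forward from May 5, 2040 on the corresponding day gives Jun 5, 2040.
Jun 5, 2040 is a Tuesday and not a listed holiday, so it stands.
Final deadline: Jun 5, 2040.

Jun 5, 2040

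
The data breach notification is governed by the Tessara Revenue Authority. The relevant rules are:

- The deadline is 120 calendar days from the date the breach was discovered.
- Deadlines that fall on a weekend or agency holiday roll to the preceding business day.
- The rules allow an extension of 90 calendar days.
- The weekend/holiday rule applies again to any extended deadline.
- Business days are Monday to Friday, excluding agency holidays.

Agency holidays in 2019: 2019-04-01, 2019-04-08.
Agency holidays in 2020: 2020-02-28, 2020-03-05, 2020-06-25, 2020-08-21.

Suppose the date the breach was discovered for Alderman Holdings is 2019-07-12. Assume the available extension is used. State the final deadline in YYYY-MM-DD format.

120 calendar days after 2019-07-12 is 2019-11-09.
2019-11-09 is a Saturday; the preceding business day is 2019-11-08 (Friday).
Applying the 90-calendar-day extension: 2019-11-08 + 90 days = 2020-02-06.
2020-02-06 is a Thursday and not a listed holiday, so it stands.
Deadline: 2020-02-06.

2020-02-06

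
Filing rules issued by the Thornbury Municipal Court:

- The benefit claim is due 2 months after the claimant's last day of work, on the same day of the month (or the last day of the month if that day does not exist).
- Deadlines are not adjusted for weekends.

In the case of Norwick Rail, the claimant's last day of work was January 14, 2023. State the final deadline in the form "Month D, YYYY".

Moving 2 months forward from January 14, 2023 on the corresponding day gives March 14, 2023.
March 14, 2023 falls on a Tuesday. The rules make no weekend/holiday allowance, so it remains March 14, 2023.
So the filing is due March 14, 2023.

March 14, 2023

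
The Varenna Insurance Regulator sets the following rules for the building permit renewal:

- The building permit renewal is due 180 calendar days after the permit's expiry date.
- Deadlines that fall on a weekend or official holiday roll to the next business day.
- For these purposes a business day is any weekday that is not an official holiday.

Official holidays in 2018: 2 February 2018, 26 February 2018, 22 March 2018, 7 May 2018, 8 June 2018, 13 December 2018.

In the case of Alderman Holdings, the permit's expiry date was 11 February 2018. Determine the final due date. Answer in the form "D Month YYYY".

Trigger date 11 February 2018 + 180 calendar days = 10 August 2018.
10 August 2018 (Friday) is already a business day.
Deadline: 10 August 2018.

10 August 2018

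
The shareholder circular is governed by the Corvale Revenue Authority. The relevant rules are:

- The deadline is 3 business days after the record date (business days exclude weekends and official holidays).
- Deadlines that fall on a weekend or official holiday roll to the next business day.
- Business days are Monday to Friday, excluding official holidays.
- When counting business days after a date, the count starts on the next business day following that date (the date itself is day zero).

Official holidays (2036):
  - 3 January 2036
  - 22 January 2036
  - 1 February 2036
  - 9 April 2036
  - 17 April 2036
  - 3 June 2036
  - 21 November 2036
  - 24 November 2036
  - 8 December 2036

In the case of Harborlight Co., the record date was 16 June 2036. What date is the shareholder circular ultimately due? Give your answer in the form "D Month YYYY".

Starting the day after 16 June 2036 and counting 3 business days lands on 19 June 2036.
19 June 2036 is a Thursday and not a listed holiday, so it stands.
Final deadline: 19 June 2036.

19 June 2036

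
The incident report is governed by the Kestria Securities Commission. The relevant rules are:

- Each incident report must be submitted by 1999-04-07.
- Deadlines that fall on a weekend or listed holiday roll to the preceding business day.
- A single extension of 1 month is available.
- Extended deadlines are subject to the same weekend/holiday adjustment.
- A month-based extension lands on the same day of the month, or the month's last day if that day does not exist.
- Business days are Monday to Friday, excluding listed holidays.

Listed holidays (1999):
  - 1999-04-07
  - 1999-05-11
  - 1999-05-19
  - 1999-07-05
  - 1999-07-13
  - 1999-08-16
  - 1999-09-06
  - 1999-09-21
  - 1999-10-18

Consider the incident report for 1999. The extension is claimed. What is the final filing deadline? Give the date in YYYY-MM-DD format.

1999-05-06

Start from the fixed due date, 1999-04-07.
1999-04-07 falls on a listed holiday. Rolling to the preceding business day gives 1999-04-06, a Tuesday.
Add 1 month to 1999-04-06: 1999-05-06.
1999-05-06 is a Thursday and not a listed holiday, so it stands.
Final deadline: 1999-05-06.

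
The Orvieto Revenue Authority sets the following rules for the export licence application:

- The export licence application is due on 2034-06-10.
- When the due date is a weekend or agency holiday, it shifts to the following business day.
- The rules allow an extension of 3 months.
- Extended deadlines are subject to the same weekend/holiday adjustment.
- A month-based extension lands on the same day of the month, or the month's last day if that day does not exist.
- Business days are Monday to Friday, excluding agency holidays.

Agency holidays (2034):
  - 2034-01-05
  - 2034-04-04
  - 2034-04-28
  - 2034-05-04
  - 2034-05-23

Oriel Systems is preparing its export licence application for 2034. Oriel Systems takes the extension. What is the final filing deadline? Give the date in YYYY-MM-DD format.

The stated deadline is 2034-06-10.
Because 2034-06-10 is a Saturday, the deadline becomes 2034-06-12 (Monday).
Applying the 3 months extension: 3 months after 2034-06-12 is 2034-09-12.
2034-09-12 (Tuesday) is already a business day.
So the filing is due 2034-09-12.

2034-09-12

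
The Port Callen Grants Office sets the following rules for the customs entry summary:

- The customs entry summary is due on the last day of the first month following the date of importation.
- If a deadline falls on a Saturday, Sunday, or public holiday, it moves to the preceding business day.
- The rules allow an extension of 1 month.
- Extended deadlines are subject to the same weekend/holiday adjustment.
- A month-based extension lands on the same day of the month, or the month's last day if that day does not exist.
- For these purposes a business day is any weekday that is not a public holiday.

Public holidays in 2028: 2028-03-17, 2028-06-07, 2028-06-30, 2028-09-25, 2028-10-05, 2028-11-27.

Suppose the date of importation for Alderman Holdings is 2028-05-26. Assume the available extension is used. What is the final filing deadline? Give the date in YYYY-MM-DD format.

The first month after 2028-05-26 is June 2028, whose last day is 2028-06-30.
2028-06-30 is a listed holiday; the preceding business day is 2028-06-29 (Thursday).
Applying the 1 month extension: 1 month after 2028-06-29 is 2028-07-29.
2028-07-29 is a Saturday, so it moves to the preceding business day, 2028-07-28 (Friday).
So the filing is due 2028-07-28.

2028-07-28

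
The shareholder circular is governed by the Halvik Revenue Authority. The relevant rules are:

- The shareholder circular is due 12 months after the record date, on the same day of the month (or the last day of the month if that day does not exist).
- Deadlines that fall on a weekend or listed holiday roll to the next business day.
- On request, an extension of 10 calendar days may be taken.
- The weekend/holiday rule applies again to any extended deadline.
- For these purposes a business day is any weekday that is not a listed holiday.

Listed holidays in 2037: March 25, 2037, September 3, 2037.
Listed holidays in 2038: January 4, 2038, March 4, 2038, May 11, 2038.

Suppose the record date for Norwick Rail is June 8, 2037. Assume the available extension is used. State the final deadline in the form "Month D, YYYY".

June 18, 2038

Moving 12 months forward from June 8, 2037 on the corresponding day gives June 8, 2038.
June 8, 2038 falls on a Tuesday, which is a business day, so no adjustment is needed.
With the 10-day extension, June 8, 2038 becomes June 18, 2038.
June 18, 2038 (Friday) is already a business day.
Deadline: June 18, 2038.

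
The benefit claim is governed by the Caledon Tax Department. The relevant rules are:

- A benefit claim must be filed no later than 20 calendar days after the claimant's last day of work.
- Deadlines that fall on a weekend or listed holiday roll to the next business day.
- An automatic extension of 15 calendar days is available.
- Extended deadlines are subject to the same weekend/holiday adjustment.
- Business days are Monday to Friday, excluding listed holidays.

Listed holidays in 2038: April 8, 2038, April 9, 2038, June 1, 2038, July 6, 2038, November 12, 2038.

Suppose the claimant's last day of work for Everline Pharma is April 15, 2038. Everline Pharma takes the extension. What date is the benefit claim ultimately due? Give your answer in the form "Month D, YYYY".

May 20, 2038

From April 15, 2038, 20 calendar days later is May 5, 2038.
May 5, 2038 is a Wednesday and not a listed holiday, so it stands.
With the 15-day extension, May 5, 2038 becomes May 20, 2038.
May 20, 2038 is a Thursday and not a listed holiday, so it stands.
Deadline: May 20, 2038.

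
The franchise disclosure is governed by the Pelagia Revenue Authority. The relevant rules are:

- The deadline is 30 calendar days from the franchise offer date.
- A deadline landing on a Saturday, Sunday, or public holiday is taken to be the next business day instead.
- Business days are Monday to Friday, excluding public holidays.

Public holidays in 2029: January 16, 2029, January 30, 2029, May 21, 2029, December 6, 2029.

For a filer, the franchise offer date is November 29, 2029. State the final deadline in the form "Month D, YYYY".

December 31, 2029

Adding 30 calendar days to November 29, 2029 gives December 29, 2029.
December 29, 2029 is a Saturday, so it moves to the next business day, December 31, 2029 (Monday).
So the filing is due December 31, 2029.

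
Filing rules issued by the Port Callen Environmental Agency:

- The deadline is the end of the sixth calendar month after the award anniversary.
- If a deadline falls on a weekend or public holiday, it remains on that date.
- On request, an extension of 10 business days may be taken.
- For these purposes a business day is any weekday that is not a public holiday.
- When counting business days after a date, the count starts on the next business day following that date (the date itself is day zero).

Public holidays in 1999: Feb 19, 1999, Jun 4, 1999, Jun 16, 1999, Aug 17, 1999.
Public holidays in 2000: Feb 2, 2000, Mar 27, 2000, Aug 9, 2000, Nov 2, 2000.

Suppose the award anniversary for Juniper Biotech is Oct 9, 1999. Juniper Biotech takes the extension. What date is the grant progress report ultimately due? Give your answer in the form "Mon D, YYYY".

6 months after Oct 9, 1999 is April 2000; that month ends on Apr 30, 2000.
Apr 30, 2000 is a Sunday; no weekend or holiday adjustment applies.
Counting 10 further business days from Apr 30, 2000 reaches May 12, 2000.
May 12, 2000 falls on a Friday. The rules make no weekend/holiday allowance, so it remains May 12, 2000.
Final deadline: May 12, 2000.

May 12, 2000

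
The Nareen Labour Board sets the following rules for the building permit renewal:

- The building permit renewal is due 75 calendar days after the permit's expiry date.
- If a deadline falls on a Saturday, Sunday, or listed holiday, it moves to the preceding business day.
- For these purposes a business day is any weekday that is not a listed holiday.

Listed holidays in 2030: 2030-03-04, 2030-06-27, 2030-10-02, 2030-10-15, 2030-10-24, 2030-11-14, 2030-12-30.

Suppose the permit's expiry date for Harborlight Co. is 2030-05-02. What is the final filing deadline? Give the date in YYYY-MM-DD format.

Adding 75 calendar days to 2030-05-02 gives 2030-07-16.
2030-07-16 is a Tuesday and not a listed holiday, so it stands.
The final due date is 2030-07-16.

2030-07-16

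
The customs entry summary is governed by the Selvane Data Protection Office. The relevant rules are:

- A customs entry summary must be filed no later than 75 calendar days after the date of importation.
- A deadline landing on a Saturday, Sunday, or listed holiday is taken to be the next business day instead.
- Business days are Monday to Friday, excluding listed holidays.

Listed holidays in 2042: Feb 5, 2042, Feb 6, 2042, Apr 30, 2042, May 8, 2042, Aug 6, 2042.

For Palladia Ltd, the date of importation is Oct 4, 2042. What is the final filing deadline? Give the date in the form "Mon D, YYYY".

Dec 18, 2042

Trigger date Oct 4, 2042 + 75 calendar days = Dec 18, 2042.
Dec 18, 2042 is a Thursday and not a listed holiday, so it stands.
Final deadline: Dec 18, 2042.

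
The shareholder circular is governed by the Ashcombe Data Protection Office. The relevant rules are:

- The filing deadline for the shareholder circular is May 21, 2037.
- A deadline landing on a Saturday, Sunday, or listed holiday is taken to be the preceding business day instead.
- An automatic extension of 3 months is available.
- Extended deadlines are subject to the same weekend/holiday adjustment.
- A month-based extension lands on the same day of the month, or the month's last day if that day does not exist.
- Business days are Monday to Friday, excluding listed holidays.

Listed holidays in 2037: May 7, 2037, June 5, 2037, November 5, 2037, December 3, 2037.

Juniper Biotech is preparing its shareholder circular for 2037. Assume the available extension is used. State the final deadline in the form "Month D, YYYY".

August 21, 2037

The stated deadline is May 21, 2037.
May 21, 2037 is a Thursday and not a listed holiday, so it stands.
Add 3 months to May 21, 2037: August 21, 2037.
August 21, 2037 falls on a Friday, which is a business day, so no adjustment is needed.
Deadline: August 21, 2037.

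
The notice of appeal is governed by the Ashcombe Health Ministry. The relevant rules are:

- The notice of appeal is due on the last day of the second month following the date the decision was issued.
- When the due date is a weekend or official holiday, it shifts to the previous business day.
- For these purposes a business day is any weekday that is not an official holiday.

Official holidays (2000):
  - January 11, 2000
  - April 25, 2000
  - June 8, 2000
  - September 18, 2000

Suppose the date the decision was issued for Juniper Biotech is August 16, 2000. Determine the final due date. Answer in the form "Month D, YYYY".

The second month after August 16, 2000 is October 2000, whose last day is October 31, 2000.
October 31, 2000 (Tuesday) is already a business day.
So the filing is due October 31, 2000.

October 31, 2000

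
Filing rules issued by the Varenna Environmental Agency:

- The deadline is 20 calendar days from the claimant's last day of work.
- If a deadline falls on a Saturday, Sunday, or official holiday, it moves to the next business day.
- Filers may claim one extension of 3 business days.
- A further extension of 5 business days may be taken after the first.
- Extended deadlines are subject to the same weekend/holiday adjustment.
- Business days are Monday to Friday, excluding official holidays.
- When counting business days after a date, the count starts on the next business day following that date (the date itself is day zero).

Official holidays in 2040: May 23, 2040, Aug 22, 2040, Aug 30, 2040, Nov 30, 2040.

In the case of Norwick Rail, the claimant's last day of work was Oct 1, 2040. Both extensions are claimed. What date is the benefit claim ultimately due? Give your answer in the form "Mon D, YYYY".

Nov 1, 2040

20 calendar days after Oct 1, 2040 is Oct 21, 2040.
Oct 21, 2040 is a Sunday; the next business day is Oct 22, 2040 (Monday).
Applying the 3-business-day extension: 3 business days after Oct 22, 2040 is Oct 25, 2040.
Oct 25, 2040 (Thursday) is already a business day.
The 5-business-day extension runs from Oct 25, 2040 to Nov 1, 2040.
Since Nov 1, 2040 is a Thursday and not a holiday, the date is unchanged.
Deadline: Nov 1, 2040.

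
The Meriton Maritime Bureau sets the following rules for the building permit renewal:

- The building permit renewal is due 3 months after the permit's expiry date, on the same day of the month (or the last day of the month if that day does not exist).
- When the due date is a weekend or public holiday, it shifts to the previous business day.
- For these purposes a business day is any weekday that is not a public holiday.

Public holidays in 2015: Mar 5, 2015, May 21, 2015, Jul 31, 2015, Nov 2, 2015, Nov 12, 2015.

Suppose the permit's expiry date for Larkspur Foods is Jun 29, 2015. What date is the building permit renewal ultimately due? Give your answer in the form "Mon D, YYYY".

3 months after Jun 29, 2015, on the same day of the month, is Sep 29, 2015.
Since Sep 29, 2015 is a Tuesday and not a holiday, the date is unchanged.
So the filing is due Sep 29, 2015.

Sep 29, 2015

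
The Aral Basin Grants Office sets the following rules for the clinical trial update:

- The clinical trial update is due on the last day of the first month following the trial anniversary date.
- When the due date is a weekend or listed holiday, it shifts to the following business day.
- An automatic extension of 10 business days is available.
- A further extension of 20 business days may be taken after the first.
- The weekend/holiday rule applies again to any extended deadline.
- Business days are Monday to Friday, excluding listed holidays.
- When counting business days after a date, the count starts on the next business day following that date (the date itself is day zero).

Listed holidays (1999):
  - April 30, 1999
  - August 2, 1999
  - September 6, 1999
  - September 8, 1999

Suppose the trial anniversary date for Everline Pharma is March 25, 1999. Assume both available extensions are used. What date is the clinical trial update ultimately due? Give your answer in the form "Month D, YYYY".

June 14, 1999

1 month after March 25, 1999 is April 1999; that month ends on April 30, 1999.
Because April 30, 1999 is a listed holiday, the deadline becomes May 3, 1999 (Monday).
Applying the 10-business-day extension: 10 business days after May 3, 1999 is May 17, 1999.
May 17, 1999 (Monday) is already a business day.
The 20-business-day extension runs from May 17, 1999 to June 14, 1999.
June 14, 1999 is a Monday and not a listed holiday, so it stands.
So the filing is due June 14, 1999.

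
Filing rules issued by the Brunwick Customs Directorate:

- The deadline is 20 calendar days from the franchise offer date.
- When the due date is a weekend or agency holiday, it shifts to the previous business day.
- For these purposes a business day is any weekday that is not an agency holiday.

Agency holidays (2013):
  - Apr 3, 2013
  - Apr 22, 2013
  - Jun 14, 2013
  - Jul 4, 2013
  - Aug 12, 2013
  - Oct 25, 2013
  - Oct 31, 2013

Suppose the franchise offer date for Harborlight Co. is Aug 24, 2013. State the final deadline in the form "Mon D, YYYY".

Sep 13, 2013

Trigger date Aug 24, 2013 + 20 calendar days = Sep 13, 2013.
Sep 13, 2013 falls on a Friday, which is a business day, so no adjustment is needed.
The final due date is Sep 13, 2013.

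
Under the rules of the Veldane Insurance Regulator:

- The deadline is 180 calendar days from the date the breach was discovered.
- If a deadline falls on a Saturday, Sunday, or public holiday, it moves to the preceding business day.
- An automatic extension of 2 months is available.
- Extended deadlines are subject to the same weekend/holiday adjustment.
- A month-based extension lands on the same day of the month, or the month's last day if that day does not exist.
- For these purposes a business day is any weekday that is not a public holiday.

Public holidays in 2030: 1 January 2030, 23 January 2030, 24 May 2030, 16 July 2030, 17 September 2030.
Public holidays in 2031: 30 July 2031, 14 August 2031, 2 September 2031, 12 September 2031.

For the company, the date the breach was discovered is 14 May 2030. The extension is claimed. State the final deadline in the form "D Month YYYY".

8 January 2031

180 calendar days after 14 May 2030 is 10 November 2030.
10 November 2030 falls on a Sunday. Rolling to the preceding business day gives 8 November 2030, a Friday.
Applying the 2 months extension: 2 months after 8 November 2030 is 8 January 2031.
8 January 2031 (Wednesday) is already a business day.
Deadline: 8 January 2031.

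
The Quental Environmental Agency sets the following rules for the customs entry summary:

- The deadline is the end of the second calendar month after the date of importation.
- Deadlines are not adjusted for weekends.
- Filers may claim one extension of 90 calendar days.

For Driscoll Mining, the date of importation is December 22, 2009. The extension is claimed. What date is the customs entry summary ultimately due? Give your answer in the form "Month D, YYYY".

2 months after December 22, 2009 is February 2010; that month ends on February 28, 2010.
February 28, 2010 is a Sunday; no weekend or holiday adjustment applies.
With the 90-day extension, February 28, 2010 becomes May 29, 2010.
No adjustment is made for weekends or holidays, so May 29, 2010 stands.
Final deadline: May 29, 2010.

May 29, 2010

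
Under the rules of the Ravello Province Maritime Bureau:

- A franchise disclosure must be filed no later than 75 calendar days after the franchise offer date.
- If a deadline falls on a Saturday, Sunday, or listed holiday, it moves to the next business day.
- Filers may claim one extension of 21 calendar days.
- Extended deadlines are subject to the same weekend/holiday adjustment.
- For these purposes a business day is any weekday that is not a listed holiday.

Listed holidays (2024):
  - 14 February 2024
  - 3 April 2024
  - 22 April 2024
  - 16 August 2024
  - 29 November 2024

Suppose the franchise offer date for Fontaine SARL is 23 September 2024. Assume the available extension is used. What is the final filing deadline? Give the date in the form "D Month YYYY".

From 23 September 2024, 75 calendar days later is 7 December 2024.
7 December 2024 is a Saturday; the next business day is 9 December 2024 (Monday).
The 21-calendar-day extension moves the deadline from 9 December 2024 to 30 December 2024.
Since 30 December 2024 is a Monday and not a holiday, the date is unchanged.
Final deadline: 30 December 2024.

30 December 2024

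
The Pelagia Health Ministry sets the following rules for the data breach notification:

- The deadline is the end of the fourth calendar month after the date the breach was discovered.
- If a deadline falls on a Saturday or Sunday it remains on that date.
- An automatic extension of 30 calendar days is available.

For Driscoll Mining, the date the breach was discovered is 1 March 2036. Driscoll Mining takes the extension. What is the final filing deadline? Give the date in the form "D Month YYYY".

30 August 2036

4 months after 1 March 2036 is July 2036; that month ends on 31 July 2036.
No adjustment is made for weekends or holidays, so 31 July 2036 stands.
Applying the 30-calendar-day extension: 31 July 2036 + 30 days = 30 August 2036.
30 August 2036 is a Saturday; no weekend or holiday adjustment applies.
Deadline: 30 August 2036.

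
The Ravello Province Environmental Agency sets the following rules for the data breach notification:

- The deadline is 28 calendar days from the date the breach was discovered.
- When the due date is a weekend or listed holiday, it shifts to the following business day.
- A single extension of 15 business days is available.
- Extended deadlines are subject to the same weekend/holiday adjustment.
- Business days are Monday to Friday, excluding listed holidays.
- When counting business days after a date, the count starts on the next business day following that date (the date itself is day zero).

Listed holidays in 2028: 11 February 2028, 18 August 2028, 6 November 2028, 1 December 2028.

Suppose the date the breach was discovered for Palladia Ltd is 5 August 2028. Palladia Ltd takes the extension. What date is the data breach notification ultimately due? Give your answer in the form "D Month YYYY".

Trigger date 5 August 2028 + 28 calendar days = 2 September 2028.
2 September 2028 is a Saturday, so it moves to the next business day, 4 September 2028 (Monday).
Applying the 15-business-day extension: 15 business days after 4 September 2028 is 25 September 2028.
25 September 2028 is a Monday and not a listed holiday, so it stands.
Deadline: 25 September 2028.

25 September 2028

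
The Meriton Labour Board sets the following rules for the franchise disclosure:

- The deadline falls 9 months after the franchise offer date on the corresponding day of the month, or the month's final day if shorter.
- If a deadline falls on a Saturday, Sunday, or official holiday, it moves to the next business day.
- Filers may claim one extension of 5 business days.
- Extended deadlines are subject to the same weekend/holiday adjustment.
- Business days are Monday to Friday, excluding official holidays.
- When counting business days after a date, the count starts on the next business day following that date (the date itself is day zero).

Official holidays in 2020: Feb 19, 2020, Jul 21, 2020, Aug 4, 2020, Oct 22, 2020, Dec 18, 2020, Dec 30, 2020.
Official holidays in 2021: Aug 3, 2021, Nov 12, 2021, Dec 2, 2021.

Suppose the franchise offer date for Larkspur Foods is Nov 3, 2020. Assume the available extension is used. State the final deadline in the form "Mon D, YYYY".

Aug 11, 2021

9 months from Nov 3, 2020 is Aug 3, 2021.
Aug 3, 2021 is a listed holiday; the next business day is Aug 4, 2021 (Wednesday).
Counting 5 further business days from Aug 4, 2021 reaches Aug 11, 2021.
Aug 11, 2021 falls on a Wednesday, which is a business day, so no adjustment is needed.
The final due date is Aug 11, 2021.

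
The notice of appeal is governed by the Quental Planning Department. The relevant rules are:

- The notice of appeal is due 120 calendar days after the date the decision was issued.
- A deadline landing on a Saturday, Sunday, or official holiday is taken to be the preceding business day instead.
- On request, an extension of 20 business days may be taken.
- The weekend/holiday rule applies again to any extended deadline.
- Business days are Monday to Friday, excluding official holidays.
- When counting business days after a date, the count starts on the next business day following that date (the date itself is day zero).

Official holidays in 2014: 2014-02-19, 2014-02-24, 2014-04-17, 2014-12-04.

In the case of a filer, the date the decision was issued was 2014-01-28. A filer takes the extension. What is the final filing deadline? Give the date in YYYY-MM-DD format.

2014-06-25

From 2014-01-28, 120 calendar days later is 2014-05-28.
2014-05-28 is a Wednesday and not a listed holiday, so it stands.
Counting 20 further business days from 2014-05-28 reaches 2014-06-25.
Since 2014-06-25 is a Wednesday and not a holiday, the date is unchanged.
Final deadline: 2014-06-25.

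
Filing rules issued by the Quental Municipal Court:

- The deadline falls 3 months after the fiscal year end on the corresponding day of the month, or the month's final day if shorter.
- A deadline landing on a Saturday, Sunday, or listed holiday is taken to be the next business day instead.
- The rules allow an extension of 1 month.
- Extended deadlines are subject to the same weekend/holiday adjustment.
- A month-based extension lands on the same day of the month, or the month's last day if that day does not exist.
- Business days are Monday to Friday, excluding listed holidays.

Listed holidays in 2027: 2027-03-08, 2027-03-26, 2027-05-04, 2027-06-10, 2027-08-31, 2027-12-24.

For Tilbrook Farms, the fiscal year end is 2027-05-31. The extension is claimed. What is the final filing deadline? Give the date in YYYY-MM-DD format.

3 months after 2027-05-31, on the same day of the month, is 2027-08-31.
2027-08-31 is a listed holiday; the next business day is 2027-09-01 (Wednesday).
Add 1 month to 2027-09-01: 2027-10-01.
Since 2027-10-01 is a Friday and not a holiday, the date is unchanged.
Deadline: 2027-10-01.

2027-10-01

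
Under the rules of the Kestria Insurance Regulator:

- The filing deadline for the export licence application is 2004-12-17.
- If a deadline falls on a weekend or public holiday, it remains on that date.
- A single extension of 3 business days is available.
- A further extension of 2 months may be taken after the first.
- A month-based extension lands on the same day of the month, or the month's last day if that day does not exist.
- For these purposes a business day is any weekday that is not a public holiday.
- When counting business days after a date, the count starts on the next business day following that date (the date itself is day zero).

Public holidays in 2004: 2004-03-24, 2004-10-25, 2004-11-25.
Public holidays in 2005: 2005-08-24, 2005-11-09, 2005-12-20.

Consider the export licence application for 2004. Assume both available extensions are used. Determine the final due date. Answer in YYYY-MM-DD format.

2005-02-22

The stated deadline is 2004-12-17.
2004-12-17 falls on a Friday. The rules make no weekend/holiday allowance, so it remains 2004-12-17.
Applying the 3-business-day extension: 3 business days after 2004-12-17 is 2004-12-22.
2004-12-22 is a Wednesday; no weekend or holiday adjustment applies.
Applying the 2 months extension: 2 months after 2004-12-22 is 2005-02-22.
2005-02-22 is a Tuesday; no weekend or holiday adjustment applies.
Final deadline: 2005-02-22.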